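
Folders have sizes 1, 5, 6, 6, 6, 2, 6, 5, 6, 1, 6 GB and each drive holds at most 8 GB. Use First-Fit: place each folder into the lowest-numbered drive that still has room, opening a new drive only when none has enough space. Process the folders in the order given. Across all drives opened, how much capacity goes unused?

drive 1: place 1 GB, 7 GB left
drive 1: place 5 GB, 2 GB left
drive 2: place 6 GB, 2 GB left
drive 3: place 6 GB, 2 GB left
drive 4: place 6 GB, 2 GB left
drive 1: place 2 GB, 0 GB left
drive 5: place 6 GB, 2 GB left
drive 6: place 5 GB, 3 GB left
drive 7: place 6 GB, 2 GB left
drive 2: place 1 GB, 1 GB left
drive 8: place 6 GB, 2 GB left
8 drives × 8 GB = 64 GB; used 50 GB; unused 14 GB.

14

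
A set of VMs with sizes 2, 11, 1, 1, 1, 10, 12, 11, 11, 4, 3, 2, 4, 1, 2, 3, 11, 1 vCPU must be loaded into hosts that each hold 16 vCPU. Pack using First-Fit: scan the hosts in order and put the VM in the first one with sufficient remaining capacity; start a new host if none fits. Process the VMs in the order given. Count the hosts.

host 1: place 2 vCPU, 14 vCPU left
host 1: place 11 vCPU, 3 vCPU left
host 1: place 1 vCPU, 2 vCPU left
host 1: place 1 vCPU, 1 vCPU left
host 1: place 1 vCPU, 0 vCPU left
host 2: place 10 vCPU, 6 vCPU left
host 3: place 12 vCPU, 4 vCPU left
host 4: place 11 vCPU, 5 vCPU left
host 5: place 11 vCPU, 5 vCPU left
host 2: place 4 vCPU, 2 vCPU left
host 3: place 3 vCPU, 1 vCPU left
host 2: place 2 vCPU, 0 vCPU left
host 4: place 4 vCPU, 1 vCPU left
host 3: place 1 vCPU, 0 vCPU left
host 5: place 2 vCPU, 3 vCPU left
host 5: place 3 vCPU, 0 vCPU left
host 6: place 11 vCPU, 5 vCPU left
host 4: place 1 vCPU, 0 vCPU left

6 hosts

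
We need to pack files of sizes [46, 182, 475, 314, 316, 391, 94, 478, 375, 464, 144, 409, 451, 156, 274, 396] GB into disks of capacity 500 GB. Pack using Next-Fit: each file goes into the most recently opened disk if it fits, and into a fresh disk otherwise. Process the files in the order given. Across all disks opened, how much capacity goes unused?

1535

46 GB → disk 1 (remaining 454 GB)
182 GB → disk 1 (remaining 272 GB)
475 GB → disk 2 (remaining 25 GB)
314 GB → disk 3 (remaining 186 GB)
316 GB → disk 4 (remaining 184 GB)
391 GB → disk 5 (remaining 109 GB)
94 GB → disk 5 (remaining 15 GB)
478 GB → disk 6 (remaining 22 GB)
375 GB → disk 7 (remaining 125 GB)
464 GB → disk 8 (remaining 36 GB)
144 GB → disk 9 (remaining 356 GB)
409 GB → disk 10 (remaining 91 GB)
451 GB → disk 11 (remaining 49 GB)
156 GB → disk 12 (remaining 344 GB)
274 GB → disk 12 (remaining 70 GB)
396 GB → disk 13 (remaining 104 GB)
13 disks × 500 GB = 6500 GB; used 4965 GB; unused 1535 GB.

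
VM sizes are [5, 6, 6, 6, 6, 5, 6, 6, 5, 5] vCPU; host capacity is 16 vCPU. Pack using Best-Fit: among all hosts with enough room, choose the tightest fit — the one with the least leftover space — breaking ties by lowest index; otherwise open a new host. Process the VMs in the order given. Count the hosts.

5 vCPU → host 1 (remaining 11 vCPU)
6 vCPU → host 1 (remaining 5 vCPU)
6 vCPU → host 2 (remaining 10 vCPU)
6 vCPU → host 2 (remaining 4 vCPU)
6 vCPU → host 3 (remaining 10 vCPU)
5 vCPU → host 1 (remaining 0 vCPU)
6 vCPU → host 3 (remaining 4 vCPU)
6 vCPU → host 4 (remaining 10 vCPU)
5 vCPU → host 4 (remaining 5 vCPU)
5 vCPU → host 4 (remaining 0 vCPU)

4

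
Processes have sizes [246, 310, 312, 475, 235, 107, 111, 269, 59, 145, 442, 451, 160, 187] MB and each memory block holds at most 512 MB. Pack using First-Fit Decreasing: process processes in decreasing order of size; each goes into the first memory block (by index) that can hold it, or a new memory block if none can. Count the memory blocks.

8

Sorted descending: 475, 451, 442, 312, 310, 269, 246, 235, 187, 160, 145, 111, 107, 59.
Put 475 MB in memory block 1; 37 MB remain.
Put 451 MB in memory block 2; 61 MB remain.
Put 442 MB in memory block 3; 70 MB remain.
Put 312 MB in memory block 4; 200 MB remain.
Put 310 MB in memory block 5; 202 MB remain.
Put 269 MB in memory block 6; 243 MB remain.
Put 246 MB in memory block 7; 266 MB remain.
Put 235 MB in memory block 6; 8 MB remain.
Put 187 MB in memory block 4; 13 MB remain.
Put 160 MB in memory block 5; 42 MB remain.
Put 145 MB in memory block 7; 121 MB remain.
Put 111 MB in memory block 7; 10 MB remain.
Put 107 MB in memory block 8; 405 MB remain.
Put 59 MB in memory block 2; 2 MB remain.
Final memory blocks: [475] [451,59] [442] [312,187] [310,160] [269,235] [246,145,111] [107].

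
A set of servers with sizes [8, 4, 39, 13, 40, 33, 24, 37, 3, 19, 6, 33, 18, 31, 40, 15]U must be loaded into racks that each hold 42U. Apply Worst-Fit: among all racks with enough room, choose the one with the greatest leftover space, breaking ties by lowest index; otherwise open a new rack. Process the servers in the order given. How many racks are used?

8U → rack 1 (remaining 34U)
4U → rack 1 (remaining 30U)
39U → rack 2 (remaining 3U)
13U → rack 1 (remaining 17U)
40U → rack 3 (remaining 2U)
33U → rack 4 (remaining 9U)
24U → rack 5 (remaining 18U)
37U → rack 6 (remaining 5U)
3U → rack 5 (remaining 15U)
19U → rack 7 (remaining 23U)
6U → rack 7 (remaining 17U)
33U → rack 8 (remaining 9U)
18U → rack 9 (remaining 24U)
31U → rack 10 (remaining 11U)
40U → rack 11 (remaining 2U)
15U → rack 9 (remaining 9U)
Final racks: [8,4,13] [39] [40] [33] [24,3] [37] [19,6] [33] [18,15] [31] [40].

11 racks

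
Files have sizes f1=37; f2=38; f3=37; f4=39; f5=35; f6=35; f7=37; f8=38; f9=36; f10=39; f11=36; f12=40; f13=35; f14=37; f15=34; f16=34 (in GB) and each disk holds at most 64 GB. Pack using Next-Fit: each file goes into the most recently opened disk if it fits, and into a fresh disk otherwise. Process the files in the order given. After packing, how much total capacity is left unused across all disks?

disk 1: place f1 (37 GB), 27 GB left
disk 2: place f2 (38 GB), 26 GB left
disk 3: place f3 (37 GB), 27 GB left
disk 4: place f4 (39 GB), 25 GB left
disk 5: place f5 (35 GB), 29 GB left
disk 6: place f6 (35 GB), 29 GB left
disk 7: place f7 (37 GB), 27 GB left
disk 8: place f8 (38 GB), 26 GB left
disk 9: place f9 (36 GB), 28 GB left
disk 10: place f10 (39 GB), 25 GB left
disk 11: place f11 (36 GB), 28 GB left
disk 12: place f12 (40 GB), 24 GB left
disk 13: place f13 (35 GB), 29 GB left
disk 14: place f14 (37 GB), 27 GB left
disk 15: place f15 (34 GB), 30 GB left
disk 16: place f16 (34 GB), 30 GB left
16 disks × 64 GB = 1024 GB; used 587 GB; unused 437 GB.

437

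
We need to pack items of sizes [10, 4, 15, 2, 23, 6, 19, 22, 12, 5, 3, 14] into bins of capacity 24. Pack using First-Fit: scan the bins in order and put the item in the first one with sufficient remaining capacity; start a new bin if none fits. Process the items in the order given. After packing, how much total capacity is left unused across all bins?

Put 10 in bin 1; 14 remain.
Put 4 in bin 1; 10 remain.
Put 15 in bin 2; 9 remain.
Put 2 in bin 1; 8 remain.
Put 23 in bin 3; 1 remain.
Put 6 in bin 1; 2 remain.
Put 19 in bin 4; 5 remain.
Put 22 in bin 5; 2 remain.
Put 12 in bin 6; 12 remain.
Put 5 in bin 2; 4 remain.
Put 3 in bin 2; 1 remain.
Put 14 in bin 7; 10 remain.
7 bins × 24 = 168; used 135; unused 33.

33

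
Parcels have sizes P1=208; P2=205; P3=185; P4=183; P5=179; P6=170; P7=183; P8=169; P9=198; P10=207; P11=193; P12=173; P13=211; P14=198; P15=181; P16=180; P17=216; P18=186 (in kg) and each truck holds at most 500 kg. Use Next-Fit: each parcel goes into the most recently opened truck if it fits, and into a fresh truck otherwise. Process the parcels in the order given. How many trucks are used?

truck 1: place P1 (208 kg), 292 kg left
truck 1: place P2 (205 kg), 87 kg left
truck 2: place P3 (185 kg), 315 kg left
truck 2: place P4 (183 kg), 132 kg left
truck 3: place P5 (179 kg), 321 kg left
truck 3: place P6 (170 kg), 151 kg left
truck 4: place P7 (183 kg), 317 kg left
truck 4: place P8 (169 kg), 148 kg left
truck 5: place P9 (198 kg), 302 kg left
truck 5: place P10 (207 kg), 95 kg left
truck 6: place P11 (193 kg), 307 kg left
truck 6: place P12 (173 kg), 134 kg left
truck 7: place P13 (211 kg), 289 kg left
truck 7: place P14 (198 kg), 91 kg left
truck 8: place P15 (181 kg), 319 kg left
truck 8: place P16 (180 kg), 139 kg left
truck 9: place P17 (216 kg), 284 kg left
truck 9: place P18 (186 kg), 98 kg left

9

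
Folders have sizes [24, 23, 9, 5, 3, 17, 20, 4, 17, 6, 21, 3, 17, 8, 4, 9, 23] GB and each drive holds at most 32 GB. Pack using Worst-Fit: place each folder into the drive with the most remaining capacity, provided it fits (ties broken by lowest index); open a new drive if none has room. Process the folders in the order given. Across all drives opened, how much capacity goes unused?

Put 24 GB in drive 1; 8 GB remain.
Put 23 GB in drive 2; 9 GB remain.
Put 9 GB in drive 2; 0 GB remain.
Put 5 GB in drive 1; 3 GB remain.
Put 3 GB in drive 1; 0 GB remain.
Put 17 GB in drive 3; 15 GB remain.
Put 20 GB in drive 4; 12 GB remain.
Put 4 GB in drive 3; 11 GB remain.
Put 17 GB in drive 5; 15 GB remain.
Put 6 GB in drive 5; 9 GB remain.
Put 21 GB in drive 6; 11 GB remain.
Put 3 GB in drive 4; 9 GB remain.
Put 17 GB in drive 7; 15 GB remain.
Put 8 GB in drive 7; 7 GB remain.
Put 4 GB in drive 3; 7 GB remain.
Put 9 GB in drive 6; 2 GB remain.
Put 23 GB in drive 8; 9 GB remain.
8 drives × 32 GB = 256 GB; used 213 GB; unused 43 GB.

43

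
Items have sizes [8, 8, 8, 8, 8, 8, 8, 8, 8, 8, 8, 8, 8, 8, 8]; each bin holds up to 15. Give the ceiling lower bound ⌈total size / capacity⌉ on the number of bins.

8

Total size = 8 + 8 + 8 + 8 + 8 + 8 + 8 + 8 + 8 + 8 + 8 + 8 + 8 + 8 + 8 = 120.
⌈120 / 15⌉ = 8.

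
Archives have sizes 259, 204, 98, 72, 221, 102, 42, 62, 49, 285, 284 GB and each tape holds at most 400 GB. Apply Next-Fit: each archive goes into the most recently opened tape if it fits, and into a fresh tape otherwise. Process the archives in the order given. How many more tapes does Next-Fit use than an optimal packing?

Next-Fit: [259] [204,98,72] [221,102,42] [62,49,285] [284] → 5 tapes.
Total size 1678 GB; any packing needs at least ⌈1678/400⌉ = 5 tapes.
So 5 is already optimal.

0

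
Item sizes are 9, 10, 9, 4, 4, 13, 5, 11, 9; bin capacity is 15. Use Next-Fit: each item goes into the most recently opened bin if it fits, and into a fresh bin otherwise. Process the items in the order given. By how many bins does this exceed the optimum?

2

Next-Fit: [9] [10] [9,4] [4] [13] [5] [11] [9] → 8 bins.
6 items exceed 7.5 (half the capacity), and no two of those can share a bin, so at least 6 bins are needed.
An optimal packing achieves that bound: [13] [11,4] [10,5] [9,4] [9] [9] → 6 bins.
Excess: 8 − 6 = 2.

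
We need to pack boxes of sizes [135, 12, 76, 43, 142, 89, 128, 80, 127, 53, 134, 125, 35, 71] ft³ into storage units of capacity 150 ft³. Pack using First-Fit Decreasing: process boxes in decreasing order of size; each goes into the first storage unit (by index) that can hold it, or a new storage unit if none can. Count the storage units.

10

Sorted descending: 142, 135, 134, 128, 127, 125, 89, 80, 76, 71, 53, 43, 35, 12.
storage unit 1: place 142 ft³, 8 ft³ left
storage unit 2: place 135 ft³, 15 ft³ left
storage unit 3: place 134 ft³, 16 ft³ left
storage unit 4: place 128 ft³, 22 ft³ left
storage unit 5: place 127 ft³, 23 ft³ left
storage unit 6: place 125 ft³, 25 ft³ left
storage unit 7: place 89 ft³, 61 ft³ left
storage unit 8: place 80 ft³, 70 ft³ left
storage unit 9: place 76 ft³, 74 ft³ left
storage unit 9: place 71 ft³, 3 ft³ left
storage unit 7: place 53 ft³, 8 ft³ left
storage unit 8: place 43 ft³, 27 ft³ left
storage unit 10: place 35 ft³, 115 ft³ left
storage unit 2: place 12 ft³, 3 ft³ left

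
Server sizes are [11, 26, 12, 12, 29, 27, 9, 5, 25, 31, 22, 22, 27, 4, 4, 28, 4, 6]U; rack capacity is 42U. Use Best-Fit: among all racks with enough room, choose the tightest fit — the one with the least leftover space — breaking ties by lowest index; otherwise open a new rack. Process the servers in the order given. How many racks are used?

11U → rack 1 (remaining 31U)
26U → rack 1 (remaining 5U)
12U → rack 2 (remaining 30U)
12U → rack 2 (remaining 18U)
29U → rack 3 (remaining 13U)
27U → rack 4 (remaining 15U)
9U → rack 3 (remaining 4U)
5U → rack 1 (remaining 0U)
25U → rack 5 (remaining 17U)
31U → rack 6 (remaining 11U)
22U → rack 7 (remaining 20U)
22U → rack 8 (remaining 20U)
27U → rack 9 (remaining 15U)
4U → rack 3 (remaining 0U)
4U → rack 6 (remaining 7U)
28U → rack 10 (remaining 14U)
4U → rack 6 (remaining 3U)
6U → rack 10 (remaining 8U)

10 racks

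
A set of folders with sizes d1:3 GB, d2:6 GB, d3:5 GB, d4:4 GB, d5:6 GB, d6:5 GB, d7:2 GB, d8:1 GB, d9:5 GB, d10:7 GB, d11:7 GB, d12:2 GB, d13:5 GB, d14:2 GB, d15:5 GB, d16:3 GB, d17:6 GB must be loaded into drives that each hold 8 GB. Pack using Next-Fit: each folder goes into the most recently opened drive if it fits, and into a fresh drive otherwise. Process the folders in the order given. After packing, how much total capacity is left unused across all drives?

drive 1: place d1 (3 GB), 5 GB left
drive 2: place d2 (6 GB), 2 GB left
drive 3: place d3 (5 GB), 3 GB left
drive 4: place d4 (4 GB), 4 GB left
drive 5: place d5 (6 GB), 2 GB left
drive 6: place d6 (5 GB), 3 GB left
drive 6: place d7 (2 GB), 1 GB left
drive 6: place d8 (1 GB), 0 GB left
drive 7: place d9 (5 GB), 3 GB left
drive 8: place d10 (7 GB), 1 GB left
drive 9: place d11 (7 GB), 1 GB left
drive 10: place d12 (2 GB), 6 GB left
drive 10: place d13 (5 GB), 1 GB left
drive 11: place d14 (2 GB), 6 GB left
drive 11: place d15 (5 GB), 1 GB left
drive 12: place d16 (3 GB), 5 GB left
drive 13: place d17 (6 GB), 2 GB left
13 drives × 8 GB = 104 GB; used 74 GB; unused 30 GB.

30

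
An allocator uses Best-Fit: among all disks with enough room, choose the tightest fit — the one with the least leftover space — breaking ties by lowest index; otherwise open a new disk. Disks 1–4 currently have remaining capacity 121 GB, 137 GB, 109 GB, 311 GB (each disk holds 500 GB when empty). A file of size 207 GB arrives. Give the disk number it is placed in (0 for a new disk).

4

Disks with room: disk 4 (311 GB).
Tightest fit is disk 4 with 311 GB free.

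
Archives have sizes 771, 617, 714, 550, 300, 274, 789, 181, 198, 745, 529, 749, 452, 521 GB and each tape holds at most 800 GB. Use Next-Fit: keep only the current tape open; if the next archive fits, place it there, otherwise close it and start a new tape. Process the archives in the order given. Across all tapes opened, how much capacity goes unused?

2210

771 GB → tape 1 (remaining 29 GB)
617 GB → tape 2 (remaining 183 GB)
714 GB → tape 3 (remaining 86 GB)
550 GB → tape 4 (remaining 250 GB)
300 GB → tape 5 (remaining 500 GB)
274 GB → tape 5 (remaining 226 GB)
789 GB → tape 6 (remaining 11 GB)
181 GB → tape 7 (remaining 619 GB)
198 GB → tape 7 (remaining 421 GB)
745 GB → tape 8 (remaining 55 GB)
529 GB → tape 9 (remaining 271 GB)
749 GB → tape 10 (remaining 51 GB)
452 GB → tape 11 (remaining 348 GB)
521 GB → tape 12 (remaining 279 GB)
12 tapes × 800 GB = 9600 GB; used 7390 GB; unused 2210 GB.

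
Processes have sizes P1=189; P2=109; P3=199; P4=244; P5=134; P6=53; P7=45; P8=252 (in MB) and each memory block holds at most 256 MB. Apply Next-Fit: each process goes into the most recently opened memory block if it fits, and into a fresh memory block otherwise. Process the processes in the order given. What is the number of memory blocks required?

6 memory blocks

memory block 1: place P1 (189 MB), 67 MB left
memory block 2: place P2 (109 MB), 147 MB left
memory block 3: place P3 (199 MB), 57 MB left
memory block 4: place P4 (244 MB), 12 MB left
memory block 5: place P5 (134 MB), 122 MB left
memory block 5: place P6 (53 MB), 69 MB left
memory block 5: place P7 (45 MB), 24 MB left
memory block 6: place P8 (252 MB), 4 MB left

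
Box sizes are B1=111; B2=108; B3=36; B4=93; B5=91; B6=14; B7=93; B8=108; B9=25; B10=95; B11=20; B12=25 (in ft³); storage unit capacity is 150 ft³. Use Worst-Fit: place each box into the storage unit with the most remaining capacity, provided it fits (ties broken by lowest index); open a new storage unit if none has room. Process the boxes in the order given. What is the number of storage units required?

storage unit 1: place B1 (111 ft³), 39 ft³ left
storage unit 2: place B2 (108 ft³), 42 ft³ left
storage unit 2: place B3 (36 ft³), 6 ft³ left
storage unit 3: place B4 (93 ft³), 57 ft³ left
storage unit 4: place B5 (91 ft³), 59 ft³ left
storage unit 4: place B6 (14 ft³), 45 ft³ left
storage unit 5: place B7 (93 ft³), 57 ft³ left
storage unit 6: place B8 (108 ft³), 42 ft³ left
storage unit 3: place B9 (25 ft³), 32 ft³ left
storage unit 7: place B10 (95 ft³), 55 ft³ left
storage unit 5: place B11 (20 ft³), 37 ft³ left
storage unit 7: place B12 (25 ft³), 30 ft³ left
Final storage units: [111] [108,36] [93,25] [91,14] [93,20] [108] [95,25].

7 storage units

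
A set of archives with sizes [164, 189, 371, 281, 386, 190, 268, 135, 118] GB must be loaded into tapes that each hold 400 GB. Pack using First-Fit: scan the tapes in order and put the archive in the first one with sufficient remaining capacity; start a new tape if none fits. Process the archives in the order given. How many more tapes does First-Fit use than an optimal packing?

First-Fit: [164,189] [371] [281,118] [386] [190,135] [268] → 6 tapes.
Total size 2102 GB; any packing needs at least ⌈2102/400⌉ = 6 tapes.
So 6 is already optimal.

0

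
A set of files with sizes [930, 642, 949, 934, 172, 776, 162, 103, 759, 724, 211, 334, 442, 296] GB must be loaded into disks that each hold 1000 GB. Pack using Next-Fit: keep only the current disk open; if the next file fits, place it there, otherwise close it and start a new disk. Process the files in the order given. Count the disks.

disk 1: place 930 GB, 70 GB left
disk 2: place 642 GB, 358 GB left
disk 3: place 949 GB, 51 GB left
disk 4: place 934 GB, 66 GB left
disk 5: place 172 GB, 828 GB left
disk 5: place 776 GB, 52 GB left
disk 6: place 162 GB, 838 GB left
disk 6: place 103 GB, 735 GB left
disk 7: place 759 GB, 241 GB left
disk 8: place 724 GB, 276 GB left
disk 8: place 211 GB, 65 GB left
disk 9: place 334 GB, 666 GB left
disk 9: place 442 GB, 224 GB left
disk 10: place 296 GB, 704 GB left

10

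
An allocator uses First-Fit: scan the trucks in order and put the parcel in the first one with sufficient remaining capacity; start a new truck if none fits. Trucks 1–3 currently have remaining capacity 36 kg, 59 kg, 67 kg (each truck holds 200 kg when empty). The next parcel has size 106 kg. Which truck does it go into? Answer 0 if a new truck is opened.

No truck has ≥ 106 kg free, so a new truck is opened.

0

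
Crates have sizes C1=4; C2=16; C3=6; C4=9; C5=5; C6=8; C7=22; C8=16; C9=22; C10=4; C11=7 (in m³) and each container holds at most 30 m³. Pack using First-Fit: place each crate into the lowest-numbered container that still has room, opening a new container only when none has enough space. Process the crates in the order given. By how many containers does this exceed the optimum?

1

First-Fit: [4,16,6,4] [9,5,8,7] [22] [16] [22] → 5 containers.
Total size 119 m³; any packing needs at least ⌈119/30⌉ = 4 containers.
An optimal packing achieves that bound: [22,8] [22,7] [16,9,5] [16,6,4,4] → 4 containers.
Excess: 5 − 4 = 1.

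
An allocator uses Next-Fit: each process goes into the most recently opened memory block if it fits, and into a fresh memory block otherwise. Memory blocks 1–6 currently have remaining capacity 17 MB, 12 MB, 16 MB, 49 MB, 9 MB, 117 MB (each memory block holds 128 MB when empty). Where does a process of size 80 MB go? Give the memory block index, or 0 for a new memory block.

Next-Fit only looks at memory block 6, which has 117 MB free.
80 MB fits there.

6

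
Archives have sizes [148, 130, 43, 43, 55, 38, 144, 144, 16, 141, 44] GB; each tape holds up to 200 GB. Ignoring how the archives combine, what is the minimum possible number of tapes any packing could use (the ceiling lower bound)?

Total size = 148 + 130 + 43 + 43 + 55 + 38 + 144 + 144 + 16 + 141 + 44 = 946 GB.
⌈946 / 200⌉ = 5.

5 tapes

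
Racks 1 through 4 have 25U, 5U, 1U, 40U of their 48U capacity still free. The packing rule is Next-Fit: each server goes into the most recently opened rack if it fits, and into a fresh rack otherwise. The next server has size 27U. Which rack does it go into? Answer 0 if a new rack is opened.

4

Next-Fit only looks at rack 4, which has 40U free.
27U fits there.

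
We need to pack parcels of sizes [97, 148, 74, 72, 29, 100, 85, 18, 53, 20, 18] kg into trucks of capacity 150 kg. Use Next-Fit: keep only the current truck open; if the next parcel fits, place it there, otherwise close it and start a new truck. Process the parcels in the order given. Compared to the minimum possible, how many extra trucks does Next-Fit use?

1

Next-Fit: [97] [148] [74,72] [29,100] [85,18] [53,20,18] → 6 trucks.
Total size 714 kg; any packing needs at least ⌈714/150⌉ = 5 trucks.
An optimal packing achieves that bound: [148] [100,29,20] [97,53] [85,18,18] [74,72] → 5 trucks.
Excess: 6 − 5 = 1.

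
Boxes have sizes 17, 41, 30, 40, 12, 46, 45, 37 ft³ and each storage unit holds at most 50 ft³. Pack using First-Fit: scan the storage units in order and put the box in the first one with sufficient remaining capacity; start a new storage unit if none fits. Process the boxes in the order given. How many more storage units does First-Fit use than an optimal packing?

0

First-Fit: [17,30] [41] [40] [12,37] [46] [45] → 6 storage units.
Total size 268 ft³; any packing needs at least ⌈268/50⌉ = 6 storage units.
So 6 is already optimal.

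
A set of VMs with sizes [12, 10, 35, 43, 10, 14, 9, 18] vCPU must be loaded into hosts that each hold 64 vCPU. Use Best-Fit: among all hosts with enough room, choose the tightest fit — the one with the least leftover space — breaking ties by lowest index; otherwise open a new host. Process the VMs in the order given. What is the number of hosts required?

3

host 1: place 12 vCPU, 52 vCPU left
host 1: place 10 vCPU, 42 vCPU left
host 1: place 35 vCPU, 7 vCPU left
host 2: place 43 vCPU, 21 vCPU left
host 2: place 10 vCPU, 11 vCPU left
host 3: place 14 vCPU, 50 vCPU left
host 2: place 9 vCPU, 2 vCPU left
host 3: place 18 vCPU, 32 vCPU left
Final hosts: [12,10,35] [43,10,9] [14,18].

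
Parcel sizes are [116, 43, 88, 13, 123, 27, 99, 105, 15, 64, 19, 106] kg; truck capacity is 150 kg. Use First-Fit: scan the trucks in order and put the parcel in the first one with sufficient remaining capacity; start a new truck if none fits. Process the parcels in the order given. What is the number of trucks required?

116 kg → truck 1 (remaining 34 kg)
43 kg → truck 2 (remaining 107 kg)
88 kg → truck 2 (remaining 19 kg)
13 kg → truck 1 (remaining 21 kg)
123 kg → truck 3 (remaining 27 kg)
27 kg → truck 3 (remaining 0 kg)
99 kg → truck 4 (remaining 51 kg)
105 kg → truck 5 (remaining 45 kg)
15 kg → truck 1 (remaining 6 kg)
64 kg → truck 6 (remaining 86 kg)
19 kg → truck 2 (remaining 0 kg)
106 kg → truck 7 (remaining 44 kg)
Final trucks: [116,13,15] [43,88,19] [123,27] [99] [105] [64] [106].

7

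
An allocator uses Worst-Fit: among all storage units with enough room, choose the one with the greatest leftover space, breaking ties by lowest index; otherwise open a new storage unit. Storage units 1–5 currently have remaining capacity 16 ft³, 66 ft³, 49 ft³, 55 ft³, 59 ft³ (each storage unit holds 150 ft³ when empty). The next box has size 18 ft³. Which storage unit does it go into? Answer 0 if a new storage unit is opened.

2

Storage units with room: storage unit 2 (66 ft³), storage unit 3 (49 ft³), storage unit 4 (55 ft³), storage unit 5 (59 ft³).
Most room is storage unit 2 with 66 ft³ free.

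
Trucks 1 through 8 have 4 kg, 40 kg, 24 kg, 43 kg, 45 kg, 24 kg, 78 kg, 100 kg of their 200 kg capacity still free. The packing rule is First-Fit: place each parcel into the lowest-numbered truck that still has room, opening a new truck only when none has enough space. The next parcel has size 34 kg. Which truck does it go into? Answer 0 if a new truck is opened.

2

Trucks with room: truck 2 (40 kg), truck 4 (43 kg), truck 5 (45 kg), truck 7 (78 kg), truck 8 (100 kg).
The first with room is truck 2.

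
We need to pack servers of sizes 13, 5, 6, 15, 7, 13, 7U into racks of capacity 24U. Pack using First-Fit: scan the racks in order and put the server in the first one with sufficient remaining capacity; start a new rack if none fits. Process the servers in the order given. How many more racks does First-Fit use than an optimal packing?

0

First-Fit: [13,5,6] [15,7] [13,7] → 3 racks.
Total size 66U; any packing needs at least ⌈66/24⌉ = 3 racks.
So 3 is already optimal.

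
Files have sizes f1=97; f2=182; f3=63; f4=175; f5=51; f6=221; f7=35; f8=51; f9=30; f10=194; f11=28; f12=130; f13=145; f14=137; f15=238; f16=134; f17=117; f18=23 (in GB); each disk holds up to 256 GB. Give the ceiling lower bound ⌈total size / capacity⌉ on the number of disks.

Total size = 97 + 182 + 63 + 175 + 51 + 221 + 35 + 51 + 30 + 194 + 28 + 130 + 145 + 137 + 238 + 134 + 117 + 23 = 2051 GB.
⌈2051 / 256⌉ = 9.

9 disks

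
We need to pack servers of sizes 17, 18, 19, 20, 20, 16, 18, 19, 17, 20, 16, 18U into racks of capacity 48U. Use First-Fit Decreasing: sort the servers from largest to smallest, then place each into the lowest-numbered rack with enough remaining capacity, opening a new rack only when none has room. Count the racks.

Sorted descending: 20, 20, 20, 19, 19, 18, 18, 18, 17, 17, 16, 16.
Put 20U in rack 1; 28U remain.
Put 20U in rack 1; 8U remain.
Put 20U in rack 2; 28U remain.
Put 19U in rack 2; 9U remain.
Put 19U in rack 3; 29U remain.
Put 18U in rack 3; 11U remain.
Put 18U in rack 4; 30U remain.
Put 18U in rack 4; 12U remain.
Put 17U in rack 5; 31U remain.
Put 17U in rack 5; 14U remain.
Put 16U in rack 6; 32U remain.
Put 16U in rack 6; 16U remain.

6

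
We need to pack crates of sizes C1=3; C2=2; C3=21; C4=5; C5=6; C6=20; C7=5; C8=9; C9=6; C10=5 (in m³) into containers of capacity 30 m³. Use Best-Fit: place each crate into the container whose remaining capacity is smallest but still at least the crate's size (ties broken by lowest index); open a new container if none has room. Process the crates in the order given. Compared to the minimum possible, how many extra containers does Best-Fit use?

Best-Fit: [3,2,21] [5,6,9,6] [20,5,5] → 3 containers.
Total size 82 m³; any packing needs at least ⌈82/30⌉ = 3 containers.
So 3 is already optimal.

0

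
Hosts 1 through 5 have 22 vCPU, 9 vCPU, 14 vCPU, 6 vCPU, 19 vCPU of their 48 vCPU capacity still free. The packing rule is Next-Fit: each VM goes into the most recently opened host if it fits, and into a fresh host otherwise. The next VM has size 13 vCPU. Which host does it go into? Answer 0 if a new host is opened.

5

Next-Fit only looks at host 5, which has 19 vCPU free.
13 vCPU fits there.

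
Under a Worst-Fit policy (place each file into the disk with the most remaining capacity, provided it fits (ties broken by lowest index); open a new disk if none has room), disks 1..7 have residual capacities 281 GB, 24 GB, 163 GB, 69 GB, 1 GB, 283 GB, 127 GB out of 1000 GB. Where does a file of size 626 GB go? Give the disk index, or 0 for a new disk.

No disk has ≥ 626 GB free, so a new disk is opened.

0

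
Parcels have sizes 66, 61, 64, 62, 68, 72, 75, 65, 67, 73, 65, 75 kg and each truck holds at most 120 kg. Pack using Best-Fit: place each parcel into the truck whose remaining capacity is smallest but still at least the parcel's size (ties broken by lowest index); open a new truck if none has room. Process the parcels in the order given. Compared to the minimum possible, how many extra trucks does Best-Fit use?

0

Best-Fit: [66] [61] [64] [62] [68] [72] [75] [65] [67] [73] [65] [75] → 12 trucks.
12 parcels exceed 60 kg (half the capacity), and no two of those can share a truck, so at least 12 trucks are needed.
So 12 is already optimal.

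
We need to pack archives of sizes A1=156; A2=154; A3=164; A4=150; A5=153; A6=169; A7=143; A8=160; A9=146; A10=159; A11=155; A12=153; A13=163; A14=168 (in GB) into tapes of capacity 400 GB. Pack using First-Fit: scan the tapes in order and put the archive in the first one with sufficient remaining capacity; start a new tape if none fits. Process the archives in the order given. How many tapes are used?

7 tapes

Put A1 (156 GB) in tape 1; 244 GB remain.
Put A2 (154 GB) in tape 1; 90 GB remain.
Put A3 (164 GB) in tape 2; 236 GB remain.
Put A4 (150 GB) in tape 2; 86 GB remain.
Put A5 (153 GB) in tape 3; 247 GB remain.
Put A6 (169 GB) in tape 3; 78 GB remain.
Put A7 (143 GB) in tape 4; 257 GB remain.
Put A8 (160 GB) in tape 4; 97 GB remain.
Put A9 (146 GB) in tape 5; 254 GB remain.
Put A10 (159 GB) in tape 5; 95 GB remain.
Put A11 (155 GB) in tape 6; 245 GB remain.
Put A12 (153 GB) in tape 6; 92 GB remain.
Put A13 (163 GB) in tape 7; 237 GB remain.
Put A14 (168 GB) in tape 7; 69 GB remain.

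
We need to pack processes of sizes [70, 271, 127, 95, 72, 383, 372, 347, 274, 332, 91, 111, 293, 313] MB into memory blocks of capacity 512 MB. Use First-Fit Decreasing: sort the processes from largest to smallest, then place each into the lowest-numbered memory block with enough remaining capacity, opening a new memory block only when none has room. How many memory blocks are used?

8 memory blocks

Sorted descending: 383, 372, 347, 332, 313, 293, 274, 271, 127, 111, 95, 91, 72, 70.
memory block 1: place 383 MB, 129 MB left
memory block 2: place 372 MB, 140 MB left
memory block 3: place 347 MB, 165 MB left
memory block 4: place 332 MB, 180 MB left
memory block 5: place 313 MB, 199 MB left
memory block 6: place 293 MB, 219 MB left
memory block 7: place 274 MB, 238 MB left
memory block 8: place 271 MB, 241 MB left
memory block 1: place 127 MB, 2 MB left
memory block 2: place 111 MB, 29 MB left
memory block 3: place 95 MB, 70 MB left
memory block 4: place 91 MB, 89 MB left
memory block 4: place 72 MB, 17 MB left
memory block 3: place 70 MB, 0 MB left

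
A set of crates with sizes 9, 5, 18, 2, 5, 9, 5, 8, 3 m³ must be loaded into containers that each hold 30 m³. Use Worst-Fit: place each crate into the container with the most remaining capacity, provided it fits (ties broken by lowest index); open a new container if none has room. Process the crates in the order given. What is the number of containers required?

9 m³ → container 1 (remaining 21 m³)
5 m³ → container 1 (remaining 16 m³)
18 m³ → container 2 (remaining 12 m³)
2 m³ → container 1 (remaining 14 m³)
5 m³ → container 1 (remaining 9 m³)
9 m³ → container 2 (remaining 3 m³)
5 m³ → container 1 (remaining 4 m³)
8 m³ → container 3 (remaining 22 m³)
3 m³ → container 3 (remaining 19 m³)

3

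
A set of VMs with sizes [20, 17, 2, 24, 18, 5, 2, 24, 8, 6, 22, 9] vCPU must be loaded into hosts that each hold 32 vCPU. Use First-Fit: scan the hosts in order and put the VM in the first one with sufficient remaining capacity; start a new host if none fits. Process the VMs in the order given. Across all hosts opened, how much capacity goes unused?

35

20 vCPU → host 1 (remaining 12 vCPU)
17 vCPU → host 2 (remaining 15 vCPU)
2 vCPU → host 1 (remaining 10 vCPU)
24 vCPU → host 3 (remaining 8 vCPU)
18 vCPU → host 4 (remaining 14 vCPU)
5 vCPU → host 1 (remaining 5 vCPU)
2 vCPU → host 1 (remaining 3 vCPU)
24 vCPU → host 5 (remaining 8 vCPU)
8 vCPU → host 2 (remaining 7 vCPU)
6 vCPU → host 2 (remaining 1 vCPU)
22 vCPU → host 6 (remaining 10 vCPU)
9 vCPU → host 4 (remaining 5 vCPU)
6 hosts × 32 vCPU = 192 vCPU; used 157 vCPU; unused 35 vCPU.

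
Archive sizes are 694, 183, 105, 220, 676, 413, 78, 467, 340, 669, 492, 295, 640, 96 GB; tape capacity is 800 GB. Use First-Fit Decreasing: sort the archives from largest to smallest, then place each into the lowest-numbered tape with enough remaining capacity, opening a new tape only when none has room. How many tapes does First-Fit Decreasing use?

8 tapes

Sorted descending: 694, 676, 669, 640, 492, 467, 413, 340, 295, 220, 183, 105, 96, 78.
694 GB → tape 1 (remaining 106 GB)
676 GB → tape 2 (remaining 124 GB)
669 GB → tape 3 (remaining 131 GB)
640 GB → tape 4 (remaining 160 GB)
492 GB → tape 5 (remaining 308 GB)
467 GB → tape 6 (remaining 333 GB)
413 GB → tape 7 (remaining 387 GB)
340 GB → tape 7 (remaining 47 GB)
295 GB → tape 5 (remaining 13 GB)
220 GB → tape 6 (remaining 113 GB)
183 GB → tape 8 (remaining 617 GB)
105 GB → tape 1 (remaining 1 GB)
96 GB → tape 2 (remaining 28 GB)
78 GB → tape 3 (remaining 53 GB)
Final tapes: [694,105] [676,96] [669,78] [640] [492,295] [467,220] [413,340] [183].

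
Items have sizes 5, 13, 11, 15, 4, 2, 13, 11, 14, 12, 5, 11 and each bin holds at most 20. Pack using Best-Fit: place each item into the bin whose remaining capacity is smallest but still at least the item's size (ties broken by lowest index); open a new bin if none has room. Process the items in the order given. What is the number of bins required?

Put 5 in bin 1; 15 remain.
Put 13 in bin 1; 2 remain.
Put 11 in bin 2; 9 remain.
Put 15 in bin 3; 5 remain.
Put 4 in bin 3; 1 remain.
Put 2 in bin 1; 0 remain.
Put 13 in bin 4; 7 remain.
Put 11 in bin 5; 9 remain.
Put 14 in bin 6; 6 remain.
Put 12 in bin 7; 8 remain.
Put 5 in bin 6; 1 remain.
Put 11 in bin 8; 9 remain.

8 bins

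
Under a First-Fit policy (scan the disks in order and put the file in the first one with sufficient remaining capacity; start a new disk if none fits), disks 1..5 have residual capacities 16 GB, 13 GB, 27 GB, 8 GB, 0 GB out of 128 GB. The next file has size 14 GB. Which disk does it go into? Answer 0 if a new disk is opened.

Disks with room: disk 1 (16 GB), disk 3 (27 GB).
The first with room is disk 1.

1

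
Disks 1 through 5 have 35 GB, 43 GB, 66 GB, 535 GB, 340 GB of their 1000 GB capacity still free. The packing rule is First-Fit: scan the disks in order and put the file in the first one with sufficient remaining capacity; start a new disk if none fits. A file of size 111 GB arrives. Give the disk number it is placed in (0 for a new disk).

4

Disks with room: disk 4 (535 GB), disk 5 (340 GB).
The first with room is disk 4.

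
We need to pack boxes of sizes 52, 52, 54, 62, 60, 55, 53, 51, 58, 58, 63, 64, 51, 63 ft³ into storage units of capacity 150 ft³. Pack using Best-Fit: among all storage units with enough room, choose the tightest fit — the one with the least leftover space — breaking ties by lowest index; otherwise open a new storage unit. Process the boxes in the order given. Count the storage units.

Put 52 ft³ in storage unit 1; 98 ft³ remain.
Put 52 ft³ in storage unit 1; 46 ft³ remain.
Put 54 ft³ in storage unit 2; 96 ft³ remain.
Put 62 ft³ in storage unit 2; 34 ft³ remain.
Put 60 ft³ in storage unit 3; 90 ft³ remain.
Put 55 ft³ in storage unit 3; 35 ft³ remain.
Put 53 ft³ in storage unit 4; 97 ft³ remain.
Put 51 ft³ in storage unit 4; 46 ft³ remain.
Put 58 ft³ in storage unit 5; 92 ft³ remain.
Put 58 ft³ in storage unit 5; 34 ft³ remain.
Put 63 ft³ in storage unit 6; 87 ft³ remain.
Put 64 ft³ in storage unit 6; 23 ft³ remain.
Put 51 ft³ in storage unit 7; 99 ft³ remain.
Put 63 ft³ in storage unit 7; 36 ft³ remain.

7 storage units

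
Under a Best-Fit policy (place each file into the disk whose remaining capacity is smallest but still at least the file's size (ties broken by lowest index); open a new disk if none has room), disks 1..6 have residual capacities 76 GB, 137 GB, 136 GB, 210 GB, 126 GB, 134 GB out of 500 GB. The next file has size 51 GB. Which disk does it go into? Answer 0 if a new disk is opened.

Disks with room: disk 1 (76 GB), disk 2 (137 GB), disk 3 (136 GB), disk 4 (210 GB), disk 5 (126 GB), disk 6 (134 GB).
Tightest fit is disk 1 with 76 GB free.

1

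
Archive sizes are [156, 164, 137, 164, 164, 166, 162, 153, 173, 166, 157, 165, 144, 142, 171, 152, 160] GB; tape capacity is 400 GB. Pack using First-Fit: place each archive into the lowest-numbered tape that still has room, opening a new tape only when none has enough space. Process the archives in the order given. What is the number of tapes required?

9 tapes

Put 156 GB in tape 1; 244 GB remain.
Put 164 GB in tape 1; 80 GB remain.
Put 137 GB in tape 2; 263 GB remain.
Put 164 GB in tape 2; 99 GB remain.
Put 164 GB in tape 3; 236 GB remain.
Put 166 GB in tape 3; 70 GB remain.
Put 162 GB in tape 4; 238 GB remain.
Put 153 GB in tape 4; 85 GB remain.
Put 173 GB in tape 5; 227 GB remain.
Put 166 GB in tape 5; 61 GB remain.
Put 157 GB in tape 6; 243 GB remain.
Put 165 GB in tape 6; 78 GB remain.
Put 144 GB in tape 7; 256 GB remain.
Put 142 GB in tape 7; 114 GB remain.
Put 171 GB in tape 8; 229 GB remain.
Put 152 GB in tape 8; 77 GB remain.
Put 160 GB in tape 9; 240 GB remain.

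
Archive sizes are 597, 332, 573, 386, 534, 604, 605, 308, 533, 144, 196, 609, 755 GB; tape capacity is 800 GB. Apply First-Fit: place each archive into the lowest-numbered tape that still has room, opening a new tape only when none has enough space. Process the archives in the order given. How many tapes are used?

10 tapes

tape 1: place 597 GB, 203 GB left
tape 2: place 332 GB, 468 GB left
tape 3: place 573 GB, 227 GB left
tape 2: place 386 GB, 82 GB left
tape 4: place 534 GB, 266 GB left
tape 5: place 604 GB, 196 GB left
tape 6: place 605 GB, 195 GB left
tape 7: place 308 GB, 492 GB left
tape 8: place 533 GB, 267 GB left
tape 1: place 144 GB, 59 GB left
tape 3: place 196 GB, 31 GB left
tape 9: place 609 GB, 191 GB left
tape 10: place 755 GB, 45 GB left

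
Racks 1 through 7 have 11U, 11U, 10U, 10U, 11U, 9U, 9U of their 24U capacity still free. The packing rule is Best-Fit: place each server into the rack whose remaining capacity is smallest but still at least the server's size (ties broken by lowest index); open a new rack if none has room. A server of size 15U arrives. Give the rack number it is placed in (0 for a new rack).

No rack has ≥ 15U free, so a new rack is opened.

0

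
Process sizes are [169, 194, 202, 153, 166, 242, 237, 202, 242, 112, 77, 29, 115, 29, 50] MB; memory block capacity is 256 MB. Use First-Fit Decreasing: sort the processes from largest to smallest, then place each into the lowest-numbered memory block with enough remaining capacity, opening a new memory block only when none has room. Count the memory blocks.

Sorted descending: 242, 242, 237, 202, 202, 194, 169, 166, 153, 115, 112, 77, 50, 29, 29.
memory block 1: place 242 MB, 14 MB left
memory block 2: place 242 MB, 14 MB left
memory block 3: place 237 MB, 19 MB left
memory block 4: place 202 MB, 54 MB left
memory block 5: place 202 MB, 54 MB left
memory block 6: place 194 MB, 62 MB left
memory block 7: place 169 MB, 87 MB left
memory block 8: place 166 MB, 90 MB left
memory block 9: place 153 MB, 103 MB left
memory block 10: place 115 MB, 141 MB left
memory block 10: place 112 MB, 29 MB left
memory block 7: place 77 MB, 10 MB left
memory block 4: place 50 MB, 4 MB left
memory block 5: place 29 MB, 25 MB left
memory block 6: place 29 MB, 33 MB left
Final memory blocks: [242] [242] [237] [202,50] [202,29] [194,29] [169,77] [166] [153] [115,112].

10 memory blocks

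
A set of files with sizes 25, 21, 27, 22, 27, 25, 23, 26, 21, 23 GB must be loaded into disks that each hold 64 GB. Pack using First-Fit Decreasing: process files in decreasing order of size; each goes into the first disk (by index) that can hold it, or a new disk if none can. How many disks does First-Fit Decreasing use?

5 disks

Sorted descending: 27, 27, 26, 25, 25, 23, 23, 22, 21, 21.
disk 1: place 27 GB, 37 GB left
disk 1: place 27 GB, 10 GB left
disk 2: place 26 GB, 38 GB left
disk 2: place 25 GB, 13 GB left
disk 3: place 25 GB, 39 GB left
disk 3: place 23 GB, 16 GB left
disk 4: place 23 GB, 41 GB left
disk 4: place 22 GB, 19 GB left
disk 5: place 21 GB, 43 GB left
disk 5: place 21 GB, 22 GB left
Final disks: [27,27] [26,25] [25,23] [23,22] [21,21].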